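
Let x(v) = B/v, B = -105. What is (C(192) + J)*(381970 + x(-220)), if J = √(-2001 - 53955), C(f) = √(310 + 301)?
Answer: 16806701*√611/44 + 16806701*I*√13989/22 ≈ 9.4417e+6 + 9.0355e+7*I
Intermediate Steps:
C(f) = √611
x(v) = -105/v
J = 2*I*√13989 (J = √(-55956) = 2*I*√13989 ≈ 236.55*I)
(C(192) + J)*(381970 + x(-220)) = (√611 + 2*I*√13989)*(381970 - 105/(-220)) = (√611 + 2*I*√13989)*(381970 - 105*(-1/220)) = (√611 + 2*I*√13989)*(381970 + 21/44) = (√611 + 2*I*√13989)*(16806701/44) = 16806701*√611/44 + 16806701*I*√13989/22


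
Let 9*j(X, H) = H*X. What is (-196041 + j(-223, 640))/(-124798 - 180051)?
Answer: 1907089/2743641 ≈ 0.69509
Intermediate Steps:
j(X, H) = H*X/9 (j(X, H) = (H*X)/9 = H*X/9)
(-196041 + j(-223, 640))/(-124798 - 180051) = (-196041 + (⅑)*640*(-223))/(-124798 - 180051) = (-196041 - 142720/9)/(-304849) = -1907089/9*(-1/304849) = 1907089/2743641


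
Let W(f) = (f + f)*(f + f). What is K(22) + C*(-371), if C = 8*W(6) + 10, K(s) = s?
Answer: -431080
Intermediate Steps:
W(f) = 4*f**2 (W(f) = (2*f)*(2*f) = 4*f**2)
C = 1162 (C = 8*(4*6**2) + 10 = 8*(4*36) + 10 = 8*144 + 10 = 1152 + 10 = 1162)
K(22) + C*(-371) = 22 + 1162*(-371) = 22 - 431102 = -431080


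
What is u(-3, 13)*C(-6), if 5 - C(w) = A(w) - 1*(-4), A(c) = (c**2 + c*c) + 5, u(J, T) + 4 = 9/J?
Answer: 532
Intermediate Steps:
u(J, T) = -4 + 9/J
A(c) = 5 + 2*c**2 (A(c) = (c**2 + c**2) + 5 = 2*c**2 + 5 = 5 + 2*c**2)
C(w) = -4 - 2*w**2 (C(w) = 5 - ((5 + 2*w**2) - 1*(-4)) = 5 - ((5 + 2*w**2) + 4) = 5 - (9 + 2*w**2) = 5 + (-9 - 2*w**2) = -4 - 2*w**2)
u(-3, 13)*C(-6) = (-4 + 9/(-3))*(-4 - 2*(-6)**2) = (-4 + 9*(-1/3))*(-4 - 2*36) = (-4 - 3)*(-4 - 72) = -7*(-76) = 532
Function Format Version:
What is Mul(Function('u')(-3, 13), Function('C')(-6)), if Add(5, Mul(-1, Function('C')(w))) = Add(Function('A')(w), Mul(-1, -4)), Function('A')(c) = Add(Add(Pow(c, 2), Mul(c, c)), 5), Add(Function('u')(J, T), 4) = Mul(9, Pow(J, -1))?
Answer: 532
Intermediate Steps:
Function('u')(J, T) = Add(-4, Mul(9, Pow(J, -1)))
Function('A')(c) = Add(5, Mul(2, Pow(c, 2))) (Function('A')(c) = Add(Add(Pow(c, 2), Pow(c, 2)), 5) = Add(Mul(2, Pow(c, 2)), 5) = Add(5, Mul(2, Pow(c, 2))))
Function('C')(w) = Add(-4, Mul(-2, Pow(w, 2))) (Function('C')(w) = Add(5, Mul(-1, Add(Add(5, Mul(2, Pow(w, 2))), Mul(-1, -4)))) = Add(5, Mul(-1, Add(Add(5, Mul(2, Pow(w, 2))), 4))) = Add(5, Mul(-1, Add(9, Mul(2, Pow(w, 2))))) = Add(5, Add(-9, Mul(-2, Pow(w, 2)))) = Add(-4, Mul(-2, Pow(w, 2))))
Mul(Function('u')(-3, 13), Function('C')(-6)) = Mul(Add(-4, Mul(9, Pow(-3, -1))), Add(-4, Mul(-2, Pow(-6, 2)))) = Mul(Add(-4, Mul(9, Rational(-1, 3))), Add(-4, Mul(-2, 36))) = Mul(Add(-4, -3), Add(-4, -72)) = Mul(-7, -76) = 532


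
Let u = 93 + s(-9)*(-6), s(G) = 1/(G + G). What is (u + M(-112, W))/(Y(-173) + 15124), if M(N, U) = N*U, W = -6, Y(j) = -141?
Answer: 2296/44949 ≈ 0.051080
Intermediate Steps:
s(G) = 1/(2*G)
u = 280/3 (u = 93 + ((½)/(-9))*(-6) = 93 + ((½)*(-⅑))*(-6) = 93 - 1/18*(-6) = 93 + ⅓ = 280/3 ≈ 93.333)
(u + M(-112, W))/(Y(-173) + 15124) = (280/3 - 112*(-6))/(-141 + 15124) = (280/3 + 672)/14983 = (2296/3)*(1/14983) = 2296/44949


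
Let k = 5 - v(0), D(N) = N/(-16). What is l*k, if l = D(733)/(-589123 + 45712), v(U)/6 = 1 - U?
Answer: -733/8694576 ≈ -8.4305e-5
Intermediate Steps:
v(U) = 6 - 6*U (v(U) = 6*(1 - U) = 6 - 6*U)
D(N) = -N/16 (D(N) = N*(-1/16) = -N/16)
k = -1 (k = 5 - (6 - 6*0) = 5 - (6 + 0) = 5 - 1*6 = 5 - 6 = -1)
l = 733/8694576 (l = (-1/16*733)/(-589123 + 45712) = -733/16/(-543411) = -733/16*(-1/543411) = 733/8694576 ≈ 8.4305e-5)
l*k = (733/8694576)*(-1) = -733/8694576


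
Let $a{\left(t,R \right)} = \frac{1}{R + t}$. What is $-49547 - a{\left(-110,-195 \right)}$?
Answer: $- \frac{15111834}{305} \approx -49547.0$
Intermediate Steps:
$-49547 - a{\left(-110,-195 \right)} = -49547 - \frac{1}{-195 - 110} = -49547 - \frac{1}{-305} = -49547 - - \frac{1}{305} = -49547 + \frac{1}{305} = - \frac{15111834}{305}$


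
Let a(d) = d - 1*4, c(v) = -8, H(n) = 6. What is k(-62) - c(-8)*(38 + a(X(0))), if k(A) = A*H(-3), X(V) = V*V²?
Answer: -100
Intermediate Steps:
X(V) = V³
k(A) = 6*A (k(A) = A*6 = 6*A)
a(d) = -4 + d (a(d) = d - 4 = -4 + d)
k(-62) - c(-8)*(38 + a(X(0))) = 6*(-62) - (-8)*(38 + (-4 + 0³)) = -372 - (-8)*(38 + (-4 + 0)) = -372 - (-8)*(38 - 4) = -372 - (-8)*34 = -372 - 1*(-272) = -372 + 272 = -100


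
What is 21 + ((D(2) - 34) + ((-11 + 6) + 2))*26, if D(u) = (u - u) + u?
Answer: -889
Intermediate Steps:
D(u) = u (D(u) = 0 + u = u)
21 + ((D(2) - 34) + ((-11 + 6) + 2))*26 = 21 + ((2 - 34) + ((-11 + 6) + 2))*26 = 21 + (-32 + (-5 + 2))*26 = 21 + (-32 - 3)*26 = 21 - 35*26 = 21 - 910 = -889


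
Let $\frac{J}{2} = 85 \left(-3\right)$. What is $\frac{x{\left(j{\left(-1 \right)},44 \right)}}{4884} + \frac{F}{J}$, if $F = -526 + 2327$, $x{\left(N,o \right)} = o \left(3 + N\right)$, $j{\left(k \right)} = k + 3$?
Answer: $- \frac{21929}{6290} \approx -3.4863$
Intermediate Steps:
$j{\left(k \right)} = 3 + k$
$J = -510$ ($J = 2 \cdot 85 \left(-3\right) = 2 \left(-255\right) = -510$)
$F = 1801$
$\frac{x{\left(j{\left(-1 \right)},44 \right)}}{4884} + \frac{F}{J} = \frac{44 \left(3 + \left(3 - 1\right)\right)}{4884} + \frac{1801}{-510} = 44 \left(3 + 2\right) \frac{1}{4884} + 1801 \left(- \frac{1}{510}\right) = 44 \cdot 5 \cdot \frac{1}{4884} - \frac{1801}{510} = 220 \cdot \frac{1}{4884} - \frac{1801}{510} = \frac{5}{111} - \frac{1801}{510} = - \frac{21929}{6290}$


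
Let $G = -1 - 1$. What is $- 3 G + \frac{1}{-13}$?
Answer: $\frac{77}{13} \approx 5.9231$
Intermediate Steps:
$G = -2$
$- 3 G + \frac{1}{-13} = \left(-3\right) \left(-2\right) + \frac{1}{-13} = 6 - \frac{1}{13} = \frac{77}{13}$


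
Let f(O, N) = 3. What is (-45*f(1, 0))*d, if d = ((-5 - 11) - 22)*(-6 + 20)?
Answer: 71820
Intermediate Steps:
d = -532 (d = (-16 - 22)*14 = -38*14 = -532)
(-45*f(1, 0))*d = -45*3*(-532) = -135*(-532) = 71820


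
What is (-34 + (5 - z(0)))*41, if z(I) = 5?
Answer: -1394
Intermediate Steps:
(-34 + (5 - z(0)))*41 = (-34 + (5 - 1*5))*41 = (-34 + (5 - 5))*41 = (-34 + 0)*41 = -34*41 = -1394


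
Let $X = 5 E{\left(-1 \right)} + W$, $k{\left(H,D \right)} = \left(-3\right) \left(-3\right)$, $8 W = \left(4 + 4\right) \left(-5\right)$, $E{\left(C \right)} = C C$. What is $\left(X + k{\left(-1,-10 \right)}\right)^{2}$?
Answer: $81$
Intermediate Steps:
$E{\left(C \right)} = C^{2}$
$W = -5$ ($W = \frac{\left(4 + 4\right) \left(-5\right)}{8} = \frac{8 \left(-5\right)}{8} = \frac{1}{8} \left(-40\right) = -5$)
$k{\left(H,D \right)} = 9$
$X = 0$ ($X = 5 \left(-1\right)^{2} - 5 = 5 \cdot 1 - 5 = 5 - 5 = 0$)
$\left(X + k{\left(-1,-10 \right)}\right)^{2} = \left(0 + 9\right)^{2} = 9^{2} = 81$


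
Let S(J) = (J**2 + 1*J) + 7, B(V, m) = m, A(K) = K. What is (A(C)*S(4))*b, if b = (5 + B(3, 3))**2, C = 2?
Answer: 3456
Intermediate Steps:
S(J) = 7 + J + J**2 (S(J) = (J**2 + J) + 7 = (J + J**2) + 7 = 7 + J + J**2)
b = 64 (b = (5 + 3)**2 = 8**2 = 64)
(A(C)*S(4))*b = (2*(7 + 4 + 4**2))*64 = (2*(7 + 4 + 16))*64 = (2*27)*64 = 54*64 = 3456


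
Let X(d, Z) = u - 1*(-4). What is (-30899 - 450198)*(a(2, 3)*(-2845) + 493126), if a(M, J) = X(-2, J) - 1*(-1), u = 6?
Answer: -222185508607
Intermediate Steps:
X(d, Z) = 10 (X(d, Z) = 6 - 1*(-4) = 6 + 4 = 10)
a(M, J) = 11 (a(M, J) = 10 - 1*(-1) = 10 + 1 = 11)
(-30899 - 450198)*(a(2, 3)*(-2845) + 493126) = (-30899 - 450198)*(11*(-2845) + 493126) = -481097*(-31295 + 493126) = -481097*461831 = -222185508607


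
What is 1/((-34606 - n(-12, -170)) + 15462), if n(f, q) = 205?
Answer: -1/19349 ≈ -5.1682e-5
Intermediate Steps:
1/((-34606 - n(-12, -170)) + 15462) = 1/((-34606 - 1*205) + 15462) = 1/((-34606 - 205) + 15462) = 1/(-34811 + 15462) = 1/(-19349) = -1/19349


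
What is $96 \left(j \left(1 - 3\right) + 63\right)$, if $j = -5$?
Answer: $7008$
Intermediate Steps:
$96 \left(j \left(1 - 3\right) + 63\right) = 96 \left(- 5 \left(1 - 3\right) + 63\right) = 96 \left(\left(-5\right) \left(-2\right) + 63\right) = 96 \left(10 + 63\right) = 96 \cdot 73 = 7008$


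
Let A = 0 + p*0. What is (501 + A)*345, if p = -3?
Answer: 172845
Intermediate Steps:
A = 0 (A = 0 - 3*0 = 0 + 0 = 0)
(501 + A)*345 = (501 + 0)*345 = 501*345 = 172845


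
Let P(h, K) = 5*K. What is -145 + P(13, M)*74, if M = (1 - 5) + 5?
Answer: 225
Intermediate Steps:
M = 1 (M = -4 + 5 = 1)
-145 + P(13, M)*74 = -145 + (5*1)*74 = -145 + 5*74 = -145 + 370 = 225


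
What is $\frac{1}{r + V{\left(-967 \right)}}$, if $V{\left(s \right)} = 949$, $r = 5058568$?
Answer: $\frac{1}{5059517} \approx 1.9765 \cdot 10^{-7}$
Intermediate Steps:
$\frac{1}{r + V{\left(-967 \right)}} = \frac{1}{5058568 + 949} = \frac{1}{5059517}$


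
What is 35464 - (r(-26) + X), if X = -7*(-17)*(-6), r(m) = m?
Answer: 36204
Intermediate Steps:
X = -714 (X = 119*(-6) = -714)
35464 - (r(-26) + X) = 35464 - (-26 - 714) = 35464 - 1*(-740) = 35464 + 740 = 36204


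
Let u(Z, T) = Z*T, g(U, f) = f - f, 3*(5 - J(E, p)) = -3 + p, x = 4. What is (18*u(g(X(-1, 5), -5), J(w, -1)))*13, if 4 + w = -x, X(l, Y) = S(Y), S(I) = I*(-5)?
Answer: 0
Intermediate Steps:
S(I) = -5*I
X(l, Y) = -5*Y
w = -8 (w = -4 - 1*4 = -4 - 4 = -8)
J(E, p) = 6 - p/3 (J(E, p) = 5 - (-3 + p)/3 = 5 + (1 - p/3) = 6 - p/3)
g(U, f) = 0
u(Z, T) = T*Z
(18*u(g(X(-1, 5), -5), J(w, -1)))*13 = (18*((6 - 1/3*(-1))*0))*13 = (18*((6 + 1/3)*0))*13 = (18*((19/3)*0))*13 = (18*0)*13 = 0*13 = 0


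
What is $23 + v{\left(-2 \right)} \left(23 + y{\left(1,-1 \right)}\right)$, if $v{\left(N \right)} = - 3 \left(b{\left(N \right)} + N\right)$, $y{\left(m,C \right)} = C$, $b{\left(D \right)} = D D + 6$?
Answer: $-505$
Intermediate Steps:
$b{\left(D \right)} = 6 + D^{2}$ ($b{\left(D \right)} = D^{2} + 6 = 6 + D^{2}$)
$v{\left(N \right)} = -18 - 3 N - 3 N^{2}$ ($v{\left(N \right)} = - 3 \left(\left(6 + N^{2}\right) + N\right) = - 3 \left(6 + N + N^{2}\right) = -18 - 3 N - 3 N^{2}$)
$23 + v{\left(-2 \right)} \left(23 + y{\left(1,-1 \right)}\right) = 23 + \left(-18 - -6 - 3 \left(-2\right)^{2}\right) \left(23 - 1\right) = 23 + \left(-18 + 6 - 12\right) 22 = 23 - 528 = -505$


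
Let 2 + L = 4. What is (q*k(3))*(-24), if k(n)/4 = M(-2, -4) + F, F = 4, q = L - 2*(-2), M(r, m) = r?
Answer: -1152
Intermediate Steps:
L = 2 (L = -2 + 4 = 2)
q = 6 (q = 2 - 2*(-2) = 2 + 4 = 6)
k(n) = 8 (k(n) = 4*(-2 + 4) = 4*2 = 8)
(q*k(3))*(-24) = (6*8)*(-24) = 48*(-24) = -1152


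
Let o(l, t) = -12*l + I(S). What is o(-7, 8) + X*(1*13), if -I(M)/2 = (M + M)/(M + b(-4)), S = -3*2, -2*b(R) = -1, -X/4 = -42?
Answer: 24900/11 ≈ 2263.6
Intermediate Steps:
X = 168 (X = -4*(-42) = 168)
b(R) = 1/2 (b(R) = -1/2*(-1) = 1/2)
S = -6
I(M) = -4*M/(1/2 + M) (I(M) = -2*(M + M)/(M + 1/2) = -2*2*M/(1/2 + M) = -4*M/(1/2 + M))
o(l, t) = -48/11 - 12*l (o(l, t) = -12*l - 8*(-6)/(1 + 2*(-6)) = -12*l - 8*(-6)/(1 - 12) = -12*l - 8*(-6)/(-11) = -12*l - 8*(-6)*(-1/11) = -12*l - 48/11 = -48/11 - 12*l)
o(-7, 8) + X*(1*13) = (-48/11 - 12*(-7)) + 168*(1*13) = (-48/11 + 84) + 168*13 = 876/11 + 2184 = 24900/11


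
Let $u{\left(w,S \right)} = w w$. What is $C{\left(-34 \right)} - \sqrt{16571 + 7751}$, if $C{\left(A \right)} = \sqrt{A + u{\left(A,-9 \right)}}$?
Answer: $\sqrt{1122} - \sqrt{24322} \approx -122.46$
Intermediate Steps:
$u{\left(w,S \right)} = w^{2}$
$C{\left(A \right)} = \sqrt{A + A^{2}}$
$C{\left(-34 \right)} - \sqrt{16571 + 7751} = \sqrt{- 34 \left(1 - 34\right)} - \sqrt{16571 + 7751} = \sqrt{\left(-34\right) \left(-33\right)} - \sqrt{24322} = \sqrt{1122} - \sqrt{24322}$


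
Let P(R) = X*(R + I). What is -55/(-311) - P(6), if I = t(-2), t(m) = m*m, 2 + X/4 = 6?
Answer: -49705/311 ≈ -159.82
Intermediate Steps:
X = 16 (X = -8 + 4*6 = -8 + 24 = 16)
t(m) = m²
I = 4 (I = (-2)² = 4)
P(R) = 64 + 16*R (P(R) = 16*(R + 4) = 16*(4 + R) = 64 + 16*R)
-55/(-311) - P(6) = -55/(-311) - (64 + 16*6) = -55*(-1/311) - (64 + 96) = 55/311 - 1*160 = 55/311 - 160 = -49705/311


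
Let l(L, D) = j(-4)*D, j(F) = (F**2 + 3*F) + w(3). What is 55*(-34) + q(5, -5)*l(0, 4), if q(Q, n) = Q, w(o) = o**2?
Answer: -1610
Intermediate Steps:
j(F) = 9 + F**2 + 3*F (j(F) = (F**2 + 3*F) + 3**2 = (F**2 + 3*F) + 9 = 9 + F**2 + 3*F)
l(L, D) = 13*D (l(L, D) = (9 + (-4)**2 + 3*(-4))*D = (9 + 16 - 12)*D = 13*D)
55*(-34) + q(5, -5)*l(0, 4) = 55*(-34) + 5*(13*4) = -1870 + 5*52 = -1870 + 260 = -1610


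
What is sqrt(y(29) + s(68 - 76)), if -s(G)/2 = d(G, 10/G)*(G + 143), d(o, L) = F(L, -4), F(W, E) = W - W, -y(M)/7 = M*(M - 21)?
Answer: 2*I*sqrt(406) ≈ 40.299*I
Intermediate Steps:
y(M) = -7*M*(-21 + M) (y(M) = -7*M*(M - 21) = -7*M*(-21 + M))
F(W, E) = 0
d(o, L) = 0
s(G) = 0 (s(G) = -0*(G + 143) = -0*(143 + G) = -2*0 = 0)
sqrt(y(29) + s(68 - 76)) = sqrt(7*29*(21 - 1*29) + 0) = sqrt(7*29*(21 - 29) + 0) = sqrt(7*29*(-8) + 0) = sqrt(-1624 + 0) = sqrt(-1624) = 2*I*sqrt(406)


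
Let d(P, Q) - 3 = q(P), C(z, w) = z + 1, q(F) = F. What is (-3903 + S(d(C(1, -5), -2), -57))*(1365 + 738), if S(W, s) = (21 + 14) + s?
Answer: -8254275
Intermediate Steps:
C(z, w) = 1 + z
d(P, Q) = 3 + P
S(W, s) = 35 + s
(-3903 + S(d(C(1, -5), -2), -57))*(1365 + 738) = (-3903 + (35 - 57))*(1365 + 738) = (-3903 - 22)*2103 = -3925*2103 = -8254275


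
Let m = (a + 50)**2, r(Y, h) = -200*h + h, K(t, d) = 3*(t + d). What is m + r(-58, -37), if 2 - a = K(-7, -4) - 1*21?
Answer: 18599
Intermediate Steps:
K(t, d) = 3*d + 3*t (K(t, d) = 3*(d + t) = 3*d + 3*t)
r(Y, h) = -199*h
a = 56 (a = 2 - ((3*(-4) + 3*(-7)) - 1*21) = 2 - ((-12 - 21) - 21) = 2 - (-33 - 21) = 2 - 1*(-54) = 2 + 54 = 56)
m = 11236 (m = (56 + 50)**2 = 106**2 = 11236)
m + r(-58, -37) = 11236 - 199*(-37) = 11236 + 7363 = 18599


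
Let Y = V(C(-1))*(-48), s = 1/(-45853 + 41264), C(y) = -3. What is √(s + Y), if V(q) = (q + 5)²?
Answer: I*√4043317421/4589 ≈ 13.856*I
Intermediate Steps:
V(q) = (5 + q)²
s = -1/4589 (s = 1/(-4589) = -1/4589 ≈ -0.00021791)
Y = -192 (Y = (5 - 3)²*(-48) = 2²*(-48) = 4*(-48) = -192)
√(s + Y) = √(-1/4589 - 192) = √(-881089/4589) = I*√4043317421/4589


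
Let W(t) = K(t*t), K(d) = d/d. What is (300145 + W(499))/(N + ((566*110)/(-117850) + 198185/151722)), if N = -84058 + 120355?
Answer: 536674185390420/64902015708743 ≈ 8.2690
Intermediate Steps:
N = 36297
K(d) = 1
W(t) = 1
(300145 + W(499))/(N + ((566*110)/(-117850) + 198185/151722)) = (300145 + 1)/(36297 + ((566*110)/(-117850) + 198185/151722)) = 300146/(36297 + (62260*(-1/117850) + 198185*(1/151722))) = 300146/(36297 + (-6226/11785 + 198185/151722)) = 300146/(36297 + 1390989053/1788043770) = 300146/(64902015708743/1788043770) = 300146*(1788043770/64902015708743) = 536674185390420/64902015708743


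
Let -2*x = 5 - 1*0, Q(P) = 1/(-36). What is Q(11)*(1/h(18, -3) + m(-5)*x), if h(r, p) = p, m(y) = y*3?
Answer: -223/216 ≈ -1.0324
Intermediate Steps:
m(y) = 3*y
Q(P) = -1/36
x = -5/2 (x = -(5 - 1*0)/2 = -(5 + 0)/2 = -½*5 = -5/2 ≈ -2.5000)
Q(11)*(1/h(18, -3) + m(-5)*x) = -(1/(-3) + (3*(-5))*(-5/2))/36 = -(-⅓ - 15*(-5/2))/36 = -(-⅓ + 75/2)/36 = -1/36*223/6 = -223/216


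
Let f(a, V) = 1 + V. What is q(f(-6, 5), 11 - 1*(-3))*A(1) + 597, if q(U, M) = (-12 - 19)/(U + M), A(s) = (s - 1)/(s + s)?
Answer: 597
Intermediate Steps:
A(s) = (-1 + s)/(2*s) (A(s) = (-1 + s)/((2*s)) = (-1 + s)*(1/(2*s)) = (-1 + s)/(2*s))
q(U, M) = -31/(M + U)
q(f(-6, 5), 11 - 1*(-3))*A(1) + 597 = (-31/((11 - 1*(-3)) + (1 + 5)))*((½)*(-1 + 1)/1) + 597 = (-31/((11 + 3) + 6))*((½)*1*0) + 597 = -31/(14 + 6)*0 + 597 = -31/20*0 + 597 = 0 + 597 = 597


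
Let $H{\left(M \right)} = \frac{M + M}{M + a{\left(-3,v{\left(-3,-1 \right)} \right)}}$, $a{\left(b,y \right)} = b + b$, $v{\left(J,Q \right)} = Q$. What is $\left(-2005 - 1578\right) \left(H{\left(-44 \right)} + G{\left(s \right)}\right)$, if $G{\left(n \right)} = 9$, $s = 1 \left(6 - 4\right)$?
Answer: $- \frac{963827}{25} \approx -38553.0$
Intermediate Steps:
$a{\left(b,y \right)} = 2 b$
$s = 2$ ($s = 1 \cdot 2 = 2$)
$H{\left(M \right)} = \frac{2 M}{-6 + M}$ ($H{\left(M \right)} = \frac{M + M}{M + 2 \left(-3\right)} = \frac{2 M}{M - 6} = \frac{2 M}{-6 + M}$)
$\left(-2005 - 1578\right) \left(H{\left(-44 \right)} + G{\left(s \right)}\right) = \left(-2005 - 1578\right) \left(2 \left(-44\right) \frac{1}{-6 - 44} + 9\right) = - 3583 \left(2 \left(-44\right) \frac{1}{-50} + 9\right) = - 3583 \left(2 \left(-44\right) \left(- \frac{1}{50}\right) + 9\right) = - 3583 \left(\frac{44}{25} + 9\right) = \left(-3583\right) \frac{269}{25} = - \frac{963827}{25}$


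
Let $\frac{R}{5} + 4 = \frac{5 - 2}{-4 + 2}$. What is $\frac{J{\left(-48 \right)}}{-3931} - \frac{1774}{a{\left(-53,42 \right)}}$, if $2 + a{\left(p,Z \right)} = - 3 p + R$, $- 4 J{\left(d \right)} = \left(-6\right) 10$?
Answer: $- \frac{13951073}{1018129} \approx -13.703$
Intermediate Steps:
$R = - \frac{55}{2}$ ($R = -20 + 5 \frac{5 - 2}{-4 + 2} = -20 + 5 \frac{3}{-2} = -20 + 5 \cdot 3 \left(- \frac{1}{2}\right) = -20 + 5 \left(- \frac{3}{2}\right) = -20 - \frac{15}{2} = - \frac{55}{2} \approx -27.5$)
$J{\left(d \right)} = 15$ ($J{\left(d \right)} = - \frac{\left(-6\right) 10}{4} = \left(- \frac{1}{4}\right) \left(-60\right) = 15$)
$a{\left(p,Z \right)} = - \frac{59}{2} - 3 p$ ($a{\left(p,Z \right)} = -2 - \left(\frac{55}{2} + 3 p\right) = - \frac{59}{2} - 3 p$)
$\frac{J{\left(-48 \right)}}{-3931} - \frac{1774}{a{\left(-53,42 \right)}} = \frac{15}{-3931} - \frac{1774}{- \frac{59}{2} - -159} = 15 \left(- \frac{1}{3931}\right) - \frac{1774}{- \frac{59}{2} + 159} = - \frac{15}{3931} - \frac{1774}{\frac{259}{2}} = - \frac{15}{3931} - \frac{3548}{259} = - \frac{13951073}{1018129}$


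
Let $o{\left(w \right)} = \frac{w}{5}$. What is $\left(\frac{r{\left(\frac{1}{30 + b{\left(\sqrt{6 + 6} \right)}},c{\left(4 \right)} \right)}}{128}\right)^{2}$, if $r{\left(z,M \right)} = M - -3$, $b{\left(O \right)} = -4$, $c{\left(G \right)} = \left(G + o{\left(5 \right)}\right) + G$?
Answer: $\frac{9}{1024} \approx 0.0087891$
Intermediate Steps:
$o{\left(w \right)} = \frac{w}{5}$ ($o{\left(w \right)} = w \frac{1}{5} = \frac{w}{5}$)
$c{\left(G \right)} = 1 + 2 G$ ($c{\left(G \right)} = \left(G + \frac{1}{5} \cdot 5\right) + G = \left(G + 1\right) + G = \left(1 + G\right) + G = 1 + 2 G$)
$r{\left(z,M \right)} = 3 + M$ ($r{\left(z,M \right)} = M + 3 = 3 + M$)
$\left(\frac{r{\left(\frac{1}{30 + b{\left(\sqrt{6 + 6} \right)}},c{\left(4 \right)} \right)}}{128}\right)^{2} = \left(\frac{3 + \left(1 + 2 \cdot 4\right)}{128}\right)^{2} = \left(\left(3 + \left(1 + 8\right)\right) \frac{1}{128}\right)^{2} = \left(\left(3 + 9\right) \frac{1}{128}\right)^{2} = \left(12 \cdot \frac{1}{128}\right)^{2} = \left(\frac{3}{32}\right)^{2} = \frac{9}{1024}$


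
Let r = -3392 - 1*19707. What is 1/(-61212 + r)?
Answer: -1/84311 ≈ -1.1861e-5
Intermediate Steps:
r = -23099 (r = -3392 - 19707 = -23099)
1/(-61212 + r) = 1/(-61212 - 23099) = 1/(-84311) = -1/84311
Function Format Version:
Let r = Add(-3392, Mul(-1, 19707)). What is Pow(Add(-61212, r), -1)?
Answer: Rational(-1, 84311) ≈ -1.1861e-5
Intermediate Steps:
r = -23099 (r = Add(-3392, -19707) = -23099)
Pow(Add(-61212, r), -1) = Pow(Add(-61212, -23099), -1) = Pow(-84311, -1) = Rational(-1, 84311)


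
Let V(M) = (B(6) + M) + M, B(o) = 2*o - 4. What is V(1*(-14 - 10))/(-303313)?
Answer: 40/303313 ≈ 0.00013188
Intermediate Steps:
B(o) = -4 + 2*o
V(M) = 8 + 2*M (V(M) = ((-4 + 2*6) + M) + M = ((-4 + 12) + M) + M = (8 + M) + M = 8 + 2*M)
V(1*(-14 - 10))/(-303313) = (8 + 2*(1*(-14 - 10)))/(-303313) = (8 + 2*(1*(-24)))*(-1/303313) = (8 + 2*(-24))*(-1/303313) = (8 - 48)*(-1/303313) = -40*(-1/303313) = 40/303313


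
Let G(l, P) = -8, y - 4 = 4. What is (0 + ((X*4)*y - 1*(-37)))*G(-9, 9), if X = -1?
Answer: -40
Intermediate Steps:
y = 8 (y = 4 + 4 = 8)
(0 + ((X*4)*y - 1*(-37)))*G(-9, 9) = (0 + (-1*4*8 - 1*(-37)))*(-8) = (0 + (-4*8 + 37))*(-8) = (0 + (-32 + 37))*(-8) = (0 + 5)*(-8) = 5*(-8) = -40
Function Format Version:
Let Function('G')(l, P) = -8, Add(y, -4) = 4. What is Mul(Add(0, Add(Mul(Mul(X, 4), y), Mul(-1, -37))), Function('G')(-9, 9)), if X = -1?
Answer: -40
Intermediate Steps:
y = 8 (y = Add(4, 4) = 8)
Mul(Add(0, Add(Mul(Mul(X, 4), y), Mul(-1, -37))), Function('G')(-9, 9)) = Mul(Add(0, Add(Mul(Mul(-1, 4), 8), Mul(-1, -37))), -8) = Mul(Add(0, Add(Mul(-4, 8), 37)), -8) = Mul(Add(0, Add(-32, 37)), -8) = Mul(Add(0, 5), -8) = Mul(5, -8) = -40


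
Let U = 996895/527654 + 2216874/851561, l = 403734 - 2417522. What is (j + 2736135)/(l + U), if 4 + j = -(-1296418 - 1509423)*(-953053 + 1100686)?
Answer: -186129139124783620100696/904852473210785781 ≈ -2.0570e+5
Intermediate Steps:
l = -2013788
j = 414234724349 (j = -4 - (-1296418 - 1509423)*(-953053 + 1100686) = -4 - (-2805841)*147633 = -4 - 1*(-414234724353) = -4 + 414234724353 = 414234724349)
U = 2018659336691/449329567894 (U = 996895*(1/527654) + 2216874*(1/851561) = 996895/527654 + 2216874/851561 = 2018659336691/449329567894 ≈ 4.4926)
(j + 2736135)/(l + U) = (414234724349 + 2736135)/(-2013788 + 2018659336691/449329567894) = 414237460484/(-904852473210785781/449329567894) = 414237460484*(-449329567894/904852473210785781) = -186129139124783620100696/904852473210785781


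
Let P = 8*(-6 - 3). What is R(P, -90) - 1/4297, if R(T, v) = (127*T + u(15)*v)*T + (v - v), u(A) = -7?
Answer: 2634095375/4297 ≈ 6.1301e+5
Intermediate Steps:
P = -72 (P = 8*(-9) = -72)
R(T, v) = T*(-7*v + 127*T) (R(T, v) = (127*T - 7*v)*T + (v - v) = (-7*v + 127*T)*T + 0 = T*(-7*v + 127*T) + 0 = T*(-7*v + 127*T))
R(P, -90) - 1/4297 = -72*(-7*(-90) + 127*(-72)) - 1/4297 = -72*(630 - 9144) - 1*1/4297 = -72*(-8514) - 1/4297 = 613008 - 1/4297 = 2634095375/4297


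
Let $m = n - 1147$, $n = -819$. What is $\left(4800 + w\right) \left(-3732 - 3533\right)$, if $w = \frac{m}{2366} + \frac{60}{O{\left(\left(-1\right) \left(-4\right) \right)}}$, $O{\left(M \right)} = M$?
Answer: $- \frac{41375351930}{1183} \approx -3.4975 \cdot 10^{7}$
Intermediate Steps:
$m = -1966$ ($m = -819 - 1147 = -1966$)
$w = \frac{16762}{1183}$ ($w = - \frac{1966}{2366} + \frac{60}{\left(-1\right) \left(-4\right)} = \left(-1966\right) \frac{1}{2366} + \frac{60}{4} = - \frac{983}{1183} + 60 \cdot \frac{1}{4} = - \frac{983}{1183} + 15 = \frac{16762}{1183} \approx 14.169$)
$\left(4800 + w\right) \left(-3732 - 3533\right) = \left(4800 + \frac{16762}{1183}\right) \left(-3732 - 3533\right) = \frac{5695162}{1183} \left(-7265\right) = - \frac{41375351930}{1183}$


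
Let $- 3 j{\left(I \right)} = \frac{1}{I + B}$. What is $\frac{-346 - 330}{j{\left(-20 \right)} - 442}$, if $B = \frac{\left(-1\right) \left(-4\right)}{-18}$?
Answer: $\frac{123032}{80441} \approx 1.5295$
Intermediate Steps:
$B = - \frac{2}{9}$ ($B = 4 \left(- \frac{1}{18}\right) = - \frac{2}{9} \approx -0.22222$)
$j{\left(I \right)} = - \frac{1}{3 \left(- \frac{2}{9} + I\right)}$ ($j{\left(I \right)} = - \frac{1}{3 \left(I - \frac{2}{9}\right)} = - \frac{1}{3 \left(- \frac{2}{9} + I\right)}$)
$\frac{-346 - 330}{j{\left(-20 \right)} - 442} = \frac{-346 - 330}{- \frac{3}{-2 + 9 \left(-20\right)} - 442} = - \frac{676}{- \frac{3}{-2 - 180} - 442} = - \frac{676}{- \frac{3}{-182} - 442} = - \frac{676}{\left(-3\right) \left(- \frac{1}{182}\right) - 442} = - \frac{676}{\frac{3}{182} - 442} = - \frac{676}{- \frac{80441}{182}} = \left(-676\right) \left(- \frac{182}{80441}\right) = \frac{123032}{80441}$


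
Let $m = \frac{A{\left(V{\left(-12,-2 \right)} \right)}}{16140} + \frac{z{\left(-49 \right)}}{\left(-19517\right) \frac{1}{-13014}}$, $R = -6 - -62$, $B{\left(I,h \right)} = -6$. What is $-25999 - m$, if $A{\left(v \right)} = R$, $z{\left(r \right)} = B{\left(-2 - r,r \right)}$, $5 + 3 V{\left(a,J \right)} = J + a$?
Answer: $- \frac{2047134923203}{78751095} \approx -25995.0$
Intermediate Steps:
$V{\left(a,J \right)} = - \frac{5}{3} + \frac{J}{3} + \frac{a}{3}$ ($V{\left(a,J \right)} = - \frac{5}{3} + \frac{J + a}{3} = - \frac{5}{3} + \left(\frac{J}{3} + \frac{a}{3}\right) = - \frac{5}{3} + \frac{J}{3} + \frac{a}{3}$)
$z{\left(r \right)} = -6$
$R = 56$ ($R = -6 + 62 = 56$)
$A{\left(v \right)} = 56$
$m = - \frac{314795702}{78751095}$ ($m = \frac{56}{16140} - \frac{6}{\left(-19517\right) \frac{1}{-13014}} = 56 \cdot \frac{1}{16140} - \frac{6}{\left(-19517\right) \left(- \frac{1}{13014}\right)} = \frac{14}{4035} - \frac{6}{\frac{19517}{13014}} = \frac{14}{4035} - \frac{78084}{19517} = - \frac{314795702}{78751095} \approx -3.9973$)
$-25999 - m = -25999 - - \frac{314795702}{78751095} = -25999 + \frac{314795702}{78751095} = - \frac{2047134923203}{78751095}$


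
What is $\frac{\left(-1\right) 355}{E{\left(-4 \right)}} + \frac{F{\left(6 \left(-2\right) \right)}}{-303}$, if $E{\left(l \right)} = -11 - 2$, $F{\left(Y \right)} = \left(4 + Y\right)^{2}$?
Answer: $\frac{106733}{3939} \approx 27.096$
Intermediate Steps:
$E{\left(l \right)} = -13$
$\frac{\left(-1\right) 355}{E{\left(-4 \right)}} + \frac{F{\left(6 \left(-2\right) \right)}}{-303} = \frac{\left(-1\right) 355}{-13} + \frac{\left(4 + 6 \left(-2\right)\right)^{2}}{-303} = \left(-355\right) \left(- \frac{1}{13}\right) + \left(4 - 12\right)^{2} \left(- \frac{1}{303}\right) = \frac{355}{13} + \left(-8\right)^{2} \left(- \frac{1}{303}\right) = \frac{355}{13} + 64 \left(- \frac{1}{303}\right) = \frac{355}{13} - \frac{64}{303} = \frac{106733}{3939}$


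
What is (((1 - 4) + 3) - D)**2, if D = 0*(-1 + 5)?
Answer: 0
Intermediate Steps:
D = 0 (D = 0*4 = 0)
(((1 - 4) + 3) - D)**2 = (((1 - 4) + 3) - 1*0)**2 = ((-3 + 3) + 0)**2 = (0 + 0)**2 = 0**2 = 0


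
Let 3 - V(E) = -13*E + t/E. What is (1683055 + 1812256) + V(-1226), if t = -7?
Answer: 4265714969/1226 ≈ 3.4794e+6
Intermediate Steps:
V(E) = 3 + 7/E + 13*E (V(E) = 3 - (-13*E - 7/E) = 3 + (7/E + 13*E) = 3 + 7/E + 13*E)
(1683055 + 1812256) + V(-1226) = (1683055 + 1812256) + (3 + 7/(-1226) + 13*(-1226)) = 3495311 + (3 + 7*(-1/1226) - 15938) = 3495311 + (3 - 7/1226 - 15938) = 3495311 - 19536317/1226 = 4265714969/1226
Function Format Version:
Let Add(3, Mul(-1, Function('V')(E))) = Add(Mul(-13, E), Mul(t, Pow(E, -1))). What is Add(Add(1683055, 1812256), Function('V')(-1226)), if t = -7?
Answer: Rational(4265714969, 1226) ≈ 3.4794e+6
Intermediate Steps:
Function('V')(E) = Add(3, Mul(7, Pow(E, -1)), Mul(13, E)) (Function('V')(E) = Add(3, Mul(-1, Add(Mul(-13, E), Mul(-7, Pow(E, -1))))) = Add(3, Add(Mul(7, Pow(E, -1)), Mul(13, E))) = Add(3, Mul(7, Pow(E, -1)), Mul(13, E)))
Add(Add(1683055, 1812256), Function('V')(-1226)) = Add(Add(1683055, 1812256), Add(3, Mul(7, Pow(-1226, -1)), Mul(13, -1226))) = Add(3495311, Add(3, Mul(7, Rational(-1, 1226)), -15938)) = Add(3495311, Add(3, Rational(-7, 1226), -15938)) = Add(3495311, Rational(-19536317, 1226)) = Rational(4265714969, 1226)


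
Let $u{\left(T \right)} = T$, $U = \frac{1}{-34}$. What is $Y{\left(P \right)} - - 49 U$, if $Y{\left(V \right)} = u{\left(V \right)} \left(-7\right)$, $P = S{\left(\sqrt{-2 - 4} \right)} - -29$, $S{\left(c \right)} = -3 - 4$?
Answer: $- \frac{5285}{34} \approx -155.44$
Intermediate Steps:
$S{\left(c \right)} = -7$ ($S{\left(c \right)} = -3 - 4 = -7$)
$P = 22$ ($P = -7 - -29 = -7 + 29 = 22$)
$U = - \frac{1}{34} \approx -0.029412$
$Y{\left(V \right)} = - 7 V$ ($Y{\left(V \right)} = V \left(-7\right) = - 7 V$)
$Y{\left(P \right)} - - 49 U = \left(-7\right) 22 - \left(-49\right) \left(- \frac{1}{34}\right) = -154 - \frac{49}{34} = - \frac{5285}{34}$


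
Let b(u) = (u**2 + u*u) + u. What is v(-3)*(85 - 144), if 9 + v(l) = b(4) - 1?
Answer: -1534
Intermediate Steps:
b(u) = u + 2*u**2 (b(u) = (u**2 + u**2) + u = 2*u**2 + u = u + 2*u**2)
v(l) = 26 (v(l) = -9 + (4*(1 + 2*4) - 1) = -9 + (4*(1 + 8) - 1) = -9 + (4*9 - 1) = -9 + (36 - 1) = -9 + 35 = 26)
v(-3)*(85 - 144) = 26*(85 - 144) = 26*(-59) = -1534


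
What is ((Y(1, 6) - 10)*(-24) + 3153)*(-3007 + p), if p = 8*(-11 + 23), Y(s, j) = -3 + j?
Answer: -9667431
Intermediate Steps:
p = 96 (p = 8*12 = 96)
((Y(1, 6) - 10)*(-24) + 3153)*(-3007 + p) = (((-3 + 6) - 10)*(-24) + 3153)*(-3007 + 96) = ((3 - 10)*(-24) + 3153)*(-2911) = (-7*(-24) + 3153)*(-2911) = (168 + 3153)*(-2911) = 3321*(-2911) = -9667431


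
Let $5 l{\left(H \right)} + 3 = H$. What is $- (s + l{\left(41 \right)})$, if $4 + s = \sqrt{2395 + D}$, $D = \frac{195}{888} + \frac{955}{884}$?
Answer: $- \frac{18}{5} - \frac{\sqrt{2563593429670}}{32708} \approx -52.552$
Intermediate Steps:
$D = \frac{85035}{65416}$ ($D = 195 \cdot \frac{1}{888} + 955 \cdot \frac{1}{884} = \frac{65}{296} + \frac{955}{884} = \frac{85035}{65416} \approx 1.2999$)
$l{\left(H \right)} = - \frac{3}{5} + \frac{H}{5}$
$s = -4 + \frac{\sqrt{2563593429670}}{32708}$ ($s = -4 + \sqrt{2395 + \frac{85035}{65416}} = -4 + \sqrt{\frac{156756355}{65416}} = -4 + \frac{\sqrt{2563593429670}}{32708} \approx 44.952$)
$- (s + l{\left(41 \right)}) = - (\left(-4 + \frac{\sqrt{2563593429670}}{32708}\right) + \left(- \frac{3}{5} + \frac{1}{5} \cdot 41\right)) = - (\left(-4 + \frac{\sqrt{2563593429670}}{32708}\right) + \left(- \frac{3}{5} + \frac{41}{5}\right)) = - (\left(-4 + \frac{\sqrt{2563593429670}}{32708}\right) + \frac{38}{5}) = - (\frac{18}{5} + \frac{\sqrt{2563593429670}}{32708}) = - \frac{18}{5} - \frac{\sqrt{2563593429670}}{32708}$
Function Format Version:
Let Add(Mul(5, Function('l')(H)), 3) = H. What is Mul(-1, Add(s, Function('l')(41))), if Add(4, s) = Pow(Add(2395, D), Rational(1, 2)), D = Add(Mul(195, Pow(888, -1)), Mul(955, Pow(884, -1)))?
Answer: Add(Rational(-18, 5), Mul(Rational(-1, 32708), Pow(2563593429670, Rational(1, 2)))) ≈ -52.552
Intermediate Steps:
D = Rational(85035, 65416) (D = Add(Mul(195, Rational(1, 888)), Mul(955, Rational(1, 884))) = Add(Rational(65, 296), Rational(955, 884)) = Rational(85035, 65416) ≈ 1.2999)
Function('l')(H) = Add(Rational(-3, 5), Mul(Rational(1, 5), H))
s = Add(-4, Mul(Rational(1, 32708), Pow(2563593429670, Rational(1, 2)))) (s = Add(-4, Pow(Add(2395, Rational(85035, 65416)), Rational(1, 2))) = Add(-4, Pow(Rational(156756355, 65416), Rational(1, 2))) = Add(-4, Mul(Rational(1, 32708), Pow(2563593429670, Rational(1, 2)))) ≈ 44.952)
Mul(-1, Add(s, Function('l')(41))) = Mul(-1, Add(Add(-4, Mul(Rational(1, 32708), Pow(2563593429670, Rational(1, 2)))), Add(Rational(-3, 5), Mul(Rational(1, 5), 41)))) = Mul(-1, Add(Add(-4, Mul(Rational(1, 32708), Pow(2563593429670, Rational(1, 2)))), Add(Rational(-3, 5), Rational(41, 5)))) = Mul(-1, Add(Add(-4, Mul(Rational(1, 32708), Pow(2563593429670, Rational(1, 2)))), Rational(38, 5))) = Mul(-1, Add(Rational(18, 5), Mul(Rational(1, 32708), Pow(2563593429670, Rational(1, 2))))) = Add(Rational(-18, 5), Mul(Rational(-1, 32708), Pow(2563593429670, Rational(1, 2))))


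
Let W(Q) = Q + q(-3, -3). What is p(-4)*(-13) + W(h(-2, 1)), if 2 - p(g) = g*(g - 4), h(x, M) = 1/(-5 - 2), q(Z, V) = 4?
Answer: 2757/7 ≈ 393.86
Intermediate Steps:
h(x, M) = -1/7 (h(x, M) = 1/(-7) = -1/7)
W(Q) = 4 + Q (W(Q) = Q + 4 = 4 + Q)
p(g) = 2 - g*(-4 + g) (p(g) = 2 - g*(g - 4) = 2 - g*(-4 + g))
p(-4)*(-13) + W(h(-2, 1)) = (2 - 1*(-4)**2 + 4*(-4))*(-13) + (4 - 1/7) = (2 - 1*16 - 16)*(-13) + 27/7 = (2 - 16 - 16)*(-13) + 27/7 = -30*(-13) + 27/7 = 390 + 27/7 = 2757/7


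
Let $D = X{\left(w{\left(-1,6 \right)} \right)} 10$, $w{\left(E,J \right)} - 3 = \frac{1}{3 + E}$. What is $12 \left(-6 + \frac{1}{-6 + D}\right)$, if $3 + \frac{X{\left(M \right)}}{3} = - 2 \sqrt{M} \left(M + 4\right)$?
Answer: $- \frac{2798072}{38863} - \frac{150 \sqrt{14}}{38863} \approx -72.013$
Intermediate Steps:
$w{\left(E,J \right)} = 3 + \frac{1}{3 + E}$
$X{\left(M \right)} = -9 - 6 \sqrt{M} \left(4 + M\right)$ ($X{\left(M \right)} = -9 + 3 - 2 \sqrt{M} \left(M + 4\right) = -9 + 3 - 2 \sqrt{M} \left(4 + M\right) = -9 + 3 \left(- 2 \sqrt{M} \left(4 + M\right)\right) = -9 - 6 \sqrt{M} \left(4 + M\right)$)
$D = -90 - 225 \sqrt{14}$ ($D = \left(-9 - 24 \sqrt{\frac{10 + 3 \left(-1\right)}{3 - 1}} - 6 \left(\frac{10 + 3 \left(-1\right)}{3 - 1}\right)^{\frac{3}{2}}\right) 10 = \left(-9 - 24 \sqrt{\frac{10 - 3}{2}} - 6 \left(\frac{10 - 3}{2}\right)^{\frac{3}{2}}\right) 10 = \left(-9 - 24 \sqrt{\frac{1}{2} \cdot 7} - 6 \left(\frac{1}{2} \cdot 7\right)^{\frac{3}{2}}\right) 10 = \left(-9 - 24 \sqrt{\frac{7}{2}} - 6 \left(\frac{7}{2}\right)^{\frac{3}{2}}\right) 10 = \left(-9 - 24 \frac{\sqrt{14}}{2} - 6 \frac{7 \sqrt{14}}{4}\right) 10 = \left(-9 - 12 \sqrt{14} - \frac{21 \sqrt{14}}{2}\right) 10 = \left(-9 - \frac{45 \sqrt{14}}{2}\right) 10 = -90 - 225 \sqrt{14} \approx -931.87$)
$12 \left(-6 + \frac{1}{-6 + D}\right) = 12 \left(-6 + \frac{1}{-6 - \left(90 + 225 \sqrt{14}\right)}\right) = 12 \left(-6 + \frac{1}{-96 - 225 \sqrt{14}}\right) = -72 + \frac{12}{-96 - 225 \sqrt{14}}$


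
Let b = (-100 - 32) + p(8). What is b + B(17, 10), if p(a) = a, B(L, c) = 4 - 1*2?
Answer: -122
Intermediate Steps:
B(L, c) = 2 (B(L, c) = 4 - 2 = 2)
b = -124 (b = (-100 - 32) + 8 = -132 + 8 = -124)
b + B(17, 10) = -124 + 2 = -122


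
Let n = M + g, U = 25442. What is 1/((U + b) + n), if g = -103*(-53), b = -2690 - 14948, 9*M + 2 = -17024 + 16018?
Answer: 1/13151 ≈ 7.6040e-5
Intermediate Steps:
M = -112 (M = -2/9 + (-17024 + 16018)/9 = -2/9 + (1/9)*(-1006) = -2/9 - 1006/9 = -112)
b = -17638
g = 5459
n = 5347 (n = -112 + 5459 = 5347)
1/((U + b) + n) = 1/((25442 - 17638) + 5347) = 1/(7804 + 5347) = 1/13151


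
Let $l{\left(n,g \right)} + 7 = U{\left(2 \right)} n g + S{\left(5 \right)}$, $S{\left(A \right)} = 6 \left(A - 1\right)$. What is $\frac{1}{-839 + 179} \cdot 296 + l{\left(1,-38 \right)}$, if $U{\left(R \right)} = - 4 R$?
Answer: $\frac{52891}{165} \approx 320.55$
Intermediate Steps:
$S{\left(A \right)} = -6 + 6 A$ ($S{\left(A \right)} = 6 \left(-1 + A\right) = -6 + 6 A$)
$l{\left(n,g \right)} = 17 - 8 g n$ ($l{\left(n,g \right)} = -7 + \left(\left(-4\right) 2 n g + \left(-6 + 6 \cdot 5\right)\right) = -7 + \left(- 8 n g + \left(-6 + 30\right)\right) = -7 - \left(-24 + 8 g n\right) = 17 - 8 g n$)
$\frac{1}{-839 + 179} \cdot 296 + l{\left(1,-38 \right)} = \frac{1}{-839 + 179} \cdot 296 - \left(-17 - 304\right) = \frac{1}{-660} \cdot 296 + \left(17 + 304\right) = \left(- \frac{1}{660}\right) 296 + 321 = - \frac{74}{165} + 321 = \frac{52891}{165}$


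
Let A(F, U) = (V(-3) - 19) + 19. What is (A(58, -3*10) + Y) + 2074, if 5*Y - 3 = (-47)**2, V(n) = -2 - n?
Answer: 12587/5 ≈ 2517.4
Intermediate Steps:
A(F, U) = 1 (A(F, U) = ((-2 - 1*(-3)) - 19) + 19 = ((-2 + 3) - 19) + 19 = (1 - 19) + 19 = -18 + 19 = 1)
Y = 2212/5 (Y = 3/5 + (1/5)*(-47)**2 = 3/5 + (1/5)*2209 = 3/5 + 2209/5 = 2212/5 ≈ 442.40)
(A(58, -3*10) + Y) + 2074 = (1 + 2212/5) + 2074 = 2217/5 + 2074 = 12587/5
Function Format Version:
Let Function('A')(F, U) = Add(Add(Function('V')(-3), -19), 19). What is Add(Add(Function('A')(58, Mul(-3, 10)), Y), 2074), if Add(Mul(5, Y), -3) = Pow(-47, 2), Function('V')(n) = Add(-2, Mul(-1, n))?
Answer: Rational(12587, 5) ≈ 2517.4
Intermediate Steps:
Function('A')(F, U) = 1 (Function('A')(F, U) = Add(Add(Add(-2, Mul(-1, -3)), -19), 19) = Add(Add(Add(-2, 3), -19), 19) = Add(Add(1, -19), 19) = Add(-18, 19) = 1)
Y = Rational(2212, 5) (Y = Add(Rational(3, 5), Mul(Rational(1, 5), Pow(-47, 2))) = Add(Rational(3, 5), Mul(Rational(1, 5), 2209)) = Add(Rational(3, 5), Rational(2209, 5)) = Rational(2212, 5) ≈ 442.40)
Add(Add(Function('A')(58, Mul(-3, 10)), Y), 2074) = Add(Add(1, Rational(2212, 5)), 2074) = Add(Rational(2217, 5), 2074) = Rational(12587, 5)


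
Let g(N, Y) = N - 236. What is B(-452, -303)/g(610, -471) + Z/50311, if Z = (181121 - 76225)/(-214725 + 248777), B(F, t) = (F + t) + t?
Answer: -226564496359/80091640541 ≈ -2.8288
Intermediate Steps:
B(F, t) = F + 2*t
g(N, Y) = -236 + N
Z = 26224/8513 (Z = 104896/34052 = 104896*(1/34052) = 26224/8513 ≈ 3.0805)
B(-452, -303)/g(610, -471) + Z/50311 = (-452 + 2*(-303))/(-236 + 610) + (26224/8513)/50311 = (-452 - 606)/374 + (26224/8513)*(1/50311) = -1058*1/374 + 26224/428297543 = -529/187 + 26224/428297543 = -226564496359/80091640541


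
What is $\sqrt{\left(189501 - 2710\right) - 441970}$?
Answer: $i \sqrt{255179} \approx 505.15 i$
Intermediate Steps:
$\sqrt{\left(189501 - 2710\right) - 441970} = \sqrt{186791 - 441970} = \sqrt{-255179} = i \sqrt{255179}$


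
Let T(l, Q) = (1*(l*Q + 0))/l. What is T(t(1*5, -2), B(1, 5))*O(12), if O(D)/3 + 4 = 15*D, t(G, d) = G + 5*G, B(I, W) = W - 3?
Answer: 1056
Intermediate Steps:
B(I, W) = -3 + W
t(G, d) = 6*G
T(l, Q) = Q (T(l, Q) = (1*(Q*l + 0))/l = (1*(Q*l))/l = (Q*l)/l = Q)
O(D) = -12 + 45*D (O(D) = -12 + 3*(15*D) = -12 + 45*D)
T(t(1*5, -2), B(1, 5))*O(12) = (-3 + 5)*(-12 + 45*12) = 2*(-12 + 540) = 2*528 = 1056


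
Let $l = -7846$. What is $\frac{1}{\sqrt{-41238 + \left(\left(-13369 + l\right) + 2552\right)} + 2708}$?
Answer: $\frac{2708}{7393165} - \frac{i \sqrt{59901}}{7393165} \approx 0.00036628 - 3.3104 \cdot 10^{-5} i$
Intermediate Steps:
$\frac{1}{\sqrt{-41238 + \left(\left(-13369 + l\right) + 2552\right)} + 2708} = \frac{1}{\sqrt{-41238 + \left(\left(-13369 - 7846\right) + 2552\right)} + 2708} = \frac{1}{\sqrt{-41238 + \left(-21215 + 2552\right)} + 2708} = \frac{1}{\sqrt{-41238 - 18663} + 2708} = \frac{1}{\sqrt{-59901} + 2708} = \frac{1}{i \sqrt{59901} + 2708} = \frac{1}{2708 + i \sqrt{59901}}$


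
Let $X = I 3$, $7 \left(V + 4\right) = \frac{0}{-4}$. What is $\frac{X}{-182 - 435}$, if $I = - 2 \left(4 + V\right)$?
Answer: $0$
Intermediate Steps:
$V = -4$ ($V = -4 + \frac{0 \frac{1}{-4}}{7} = -4 + \frac{0 \left(- \frac{1}{4}\right)}{7} = -4 + \frac{1}{7} \cdot 0 = -4 + 0 = -4$)
$I = 0$ ($I = - 2 \left(4 - 4\right) = \left(-2\right) 0 = 0$)
$X = 0$ ($X = 0 \cdot 3 = 0$)
$\frac{X}{-182 - 435} = \frac{0}{-182 - 435} = \frac{0}{-617} = 0 \left(- \frac{1}{617}\right) = 0$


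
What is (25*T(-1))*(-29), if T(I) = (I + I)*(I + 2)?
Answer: 1450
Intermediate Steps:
T(I) = 2*I*(2 + I) (T(I) = (2*I)*(2 + I) = 2*I*(2 + I))
(25*T(-1))*(-29) = (25*(2*(-1)*(2 - 1)))*(-29) = (25*(2*(-1)*1))*(-29) = (25*(-2))*(-29) = -50*(-29) = 1450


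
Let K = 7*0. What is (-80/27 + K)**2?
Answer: 6400/729 ≈ 8.7791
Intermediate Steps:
K = 0
(-80/27 + K)**2 = (-80/27 + 0)**2 = (-80/27)**2 = 6400/729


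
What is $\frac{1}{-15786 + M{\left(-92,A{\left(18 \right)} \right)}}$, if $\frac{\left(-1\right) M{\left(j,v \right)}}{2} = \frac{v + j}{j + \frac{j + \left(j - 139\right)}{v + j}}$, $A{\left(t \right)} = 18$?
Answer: $- \frac{6485}{102383162} \approx -6.3341 \cdot 10^{-5}$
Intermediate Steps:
$M{\left(j,v \right)} = - \frac{2 \left(j + v\right)}{j + \frac{-139 + 2 j}{j + v}}$ ($M{\left(j,v \right)} = - 2 \frac{v + j}{j + \frac{j + \left(j - 139\right)}{v + j}} = - 2 \frac{j + v}{j + \frac{j + \left(-139 + j\right)}{j + v}} = - 2 \frac{j + v}{j + \frac{-139 + 2 j}{j + v}} = - \frac{2 \left(j + v\right)}{j + \frac{-139 + 2 j}{j + v}}$)
$\frac{1}{-15786 + M{\left(-92,A{\left(18 \right)} \right)}} = \frac{1}{-15786 - \frac{2 \left(-92 + 18\right)^{2}}{-139 + \left(-92\right)^{2} + 2 \left(-92\right) - 1656}} = \frac{1}{-15786 - \frac{2 \left(-74\right)^{2}}{-139 + 8464 - 184 - 1656}} = \frac{1}{-15786 - \frac{10952}{6485}} = \frac{1}{- \frac{102383162}{6485}} = - \frac{6485}{102383162}$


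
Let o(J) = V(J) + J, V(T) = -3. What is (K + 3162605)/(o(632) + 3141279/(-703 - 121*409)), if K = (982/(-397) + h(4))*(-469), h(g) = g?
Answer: 63004510384432/11286507133 ≈ 5582.3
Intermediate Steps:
o(J) = -3 + J
K = -284214/397 (K = (982/(-397) + 4)*(-469) = (982*(-1/397) + 4)*(-469) = (-982/397 + 4)*(-469) = (606/397)*(-469) = -284214/397 ≈ -715.90)
(K + 3162605)/(o(632) + 3141279/(-703 - 121*409)) = (-284214/397 + 3162605)/((-3 + 632) + 3141279/(-703 - 121*409)) = 1255269971/(397*(629 + 3141279/(-703 - 49489))) = 1255269971/(397*(629 + 3141279/(-50192))) = 1255269971/(397*(629 + 3141279*(-1/50192))) = 1255269971/(397*(629 - 3141279/50192)) = 1255269971/(397*(28429489/50192)) = (1255269971/397)*(50192/28429489) = 63004510384432/11286507133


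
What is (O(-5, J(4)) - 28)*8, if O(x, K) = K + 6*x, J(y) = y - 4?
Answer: -464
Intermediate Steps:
J(y) = -4 + y
(O(-5, J(4)) - 28)*8 = (((-4 + 4) + 6*(-5)) - 28)*8 = ((0 - 30) - 28)*8 = (-30 - 28)*8 = -58*8 = -464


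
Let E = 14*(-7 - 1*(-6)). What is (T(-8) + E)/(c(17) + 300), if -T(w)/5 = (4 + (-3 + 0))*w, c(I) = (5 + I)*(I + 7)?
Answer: 13/414 ≈ 0.031401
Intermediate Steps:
E = -14 (E = 14*(-7 + 6) = 14*(-1) = -14)
c(I) = (5 + I)*(7 + I)
T(w) = -5*w (T(w) = -5*(4 + (-3 + 0))*w = -5*(4 - 3)*w = -5*w)
(T(-8) + E)/(c(17) + 300) = (-5*(-8) - 14)/((35 + 17² + 12*17) + 300) = (40 - 14)/((35 + 289 + 204) + 300) = 26/(528 + 300) = 26/828 = 26*(1/828) = 13/414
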